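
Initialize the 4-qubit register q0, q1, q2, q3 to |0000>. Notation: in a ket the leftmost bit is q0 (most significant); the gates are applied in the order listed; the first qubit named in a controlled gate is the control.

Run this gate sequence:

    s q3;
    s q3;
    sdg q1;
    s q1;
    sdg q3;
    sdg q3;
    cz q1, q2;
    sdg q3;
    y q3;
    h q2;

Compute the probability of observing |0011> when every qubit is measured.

A full measurement returns |0011> with probability 1/2. Key observation: gates 1-6 undo each other exactly, leaving only the rest of the circuit to track.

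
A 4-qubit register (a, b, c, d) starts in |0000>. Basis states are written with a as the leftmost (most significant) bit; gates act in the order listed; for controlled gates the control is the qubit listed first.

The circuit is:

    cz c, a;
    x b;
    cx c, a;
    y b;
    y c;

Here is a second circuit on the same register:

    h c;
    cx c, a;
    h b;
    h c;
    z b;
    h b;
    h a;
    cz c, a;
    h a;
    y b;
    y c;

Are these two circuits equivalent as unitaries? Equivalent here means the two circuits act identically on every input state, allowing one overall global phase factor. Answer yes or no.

No: there is an input state on which the two circuits produce genuinely different outputs (not merely differing by a phase).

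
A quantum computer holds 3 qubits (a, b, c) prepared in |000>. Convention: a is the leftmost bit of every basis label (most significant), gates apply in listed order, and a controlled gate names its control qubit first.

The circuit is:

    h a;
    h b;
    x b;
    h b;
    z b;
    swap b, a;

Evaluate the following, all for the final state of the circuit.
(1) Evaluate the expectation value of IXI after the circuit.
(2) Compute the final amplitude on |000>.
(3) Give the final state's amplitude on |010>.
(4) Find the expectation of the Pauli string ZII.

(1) In the final state, IXI has expectation 1. Key observation: steps 2-5 multiply out to the identity, so the circuit reduces to the remaining gates.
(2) The amplitude on |000> is sqrt(2)/2.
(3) The final state's coefficient on |010> equals sqrt(2)/2.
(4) In the final state, ZII has expectation 1.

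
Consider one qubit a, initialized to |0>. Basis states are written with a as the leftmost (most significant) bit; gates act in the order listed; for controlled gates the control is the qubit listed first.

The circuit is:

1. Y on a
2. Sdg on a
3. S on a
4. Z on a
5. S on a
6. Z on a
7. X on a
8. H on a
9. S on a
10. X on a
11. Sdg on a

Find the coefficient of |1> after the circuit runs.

The amplitude on |1> is sqrt(2)*I/2.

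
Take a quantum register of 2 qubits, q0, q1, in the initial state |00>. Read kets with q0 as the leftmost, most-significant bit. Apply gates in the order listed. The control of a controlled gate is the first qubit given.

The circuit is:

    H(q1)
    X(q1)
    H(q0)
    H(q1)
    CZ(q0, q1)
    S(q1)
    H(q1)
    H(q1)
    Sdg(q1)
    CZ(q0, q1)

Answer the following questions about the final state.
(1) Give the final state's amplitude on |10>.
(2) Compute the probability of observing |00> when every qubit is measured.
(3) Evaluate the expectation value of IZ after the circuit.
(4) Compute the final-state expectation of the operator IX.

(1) The amplitude on |10> is sqrt(2)/2. Key observation: the block from step 5 through step 10 cancels to the identity and can be dropped.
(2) The probability of measuring |00> is 1/2.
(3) In the final state, IZ has expectation 1.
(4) In the final state, IX has expectation 0.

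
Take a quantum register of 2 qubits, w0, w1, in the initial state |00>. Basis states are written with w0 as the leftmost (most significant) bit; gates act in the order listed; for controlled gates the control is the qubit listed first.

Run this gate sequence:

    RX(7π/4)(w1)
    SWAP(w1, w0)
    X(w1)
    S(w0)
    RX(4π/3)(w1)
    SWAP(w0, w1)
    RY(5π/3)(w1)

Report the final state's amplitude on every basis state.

After the circuit, the state carries amplitude -3*I*sqrt(sqrt(2) + 2)/8 + I*sqrt(6 - 3*sqrt(2))/8 on |00>, 3*I*sqrt(2 - sqrt(2))/8 + I*sqrt(3*sqrt(2) + 6)/8 on |01>, -sqrt(3*sqrt(2) + 6)/8 + sqrt(2 - sqrt(2))/8 on |10>, sqrt(6 - 3*sqrt(2))/8 + sqrt(sqrt(2) + 2)/8 on |11>.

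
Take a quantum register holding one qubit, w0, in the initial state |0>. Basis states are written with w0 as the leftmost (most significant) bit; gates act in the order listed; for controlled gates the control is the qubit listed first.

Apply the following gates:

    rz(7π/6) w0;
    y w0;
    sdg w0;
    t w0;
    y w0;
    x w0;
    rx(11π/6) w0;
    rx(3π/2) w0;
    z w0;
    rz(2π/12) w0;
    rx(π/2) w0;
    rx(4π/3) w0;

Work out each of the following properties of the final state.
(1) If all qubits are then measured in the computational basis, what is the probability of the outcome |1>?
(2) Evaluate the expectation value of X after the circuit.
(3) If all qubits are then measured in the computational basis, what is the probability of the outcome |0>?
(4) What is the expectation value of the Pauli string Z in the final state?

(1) A full measurement returns |1> with probability 11/16 - sqrt(3)/8.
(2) The observable X averages to -sqrt(3)/4.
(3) A full measurement returns |0> with probability sqrt(3)/8 + 5/16.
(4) The expectation value of Z is -3/8 + sqrt(3)/4.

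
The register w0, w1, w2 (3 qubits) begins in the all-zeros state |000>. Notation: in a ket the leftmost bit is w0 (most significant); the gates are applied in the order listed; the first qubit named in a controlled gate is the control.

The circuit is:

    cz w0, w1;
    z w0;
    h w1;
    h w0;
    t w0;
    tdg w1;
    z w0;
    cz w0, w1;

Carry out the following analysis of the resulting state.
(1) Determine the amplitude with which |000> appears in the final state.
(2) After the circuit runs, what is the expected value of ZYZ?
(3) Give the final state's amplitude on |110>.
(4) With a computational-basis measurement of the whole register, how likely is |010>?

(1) |000> carries amplitude 1/2 in the final state.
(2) In the final state, ZYZ has expectation -sqrt(2)/2.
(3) |110> carries amplitude 1/2 in the final state.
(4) A full measurement returns |010> with probability 1/4.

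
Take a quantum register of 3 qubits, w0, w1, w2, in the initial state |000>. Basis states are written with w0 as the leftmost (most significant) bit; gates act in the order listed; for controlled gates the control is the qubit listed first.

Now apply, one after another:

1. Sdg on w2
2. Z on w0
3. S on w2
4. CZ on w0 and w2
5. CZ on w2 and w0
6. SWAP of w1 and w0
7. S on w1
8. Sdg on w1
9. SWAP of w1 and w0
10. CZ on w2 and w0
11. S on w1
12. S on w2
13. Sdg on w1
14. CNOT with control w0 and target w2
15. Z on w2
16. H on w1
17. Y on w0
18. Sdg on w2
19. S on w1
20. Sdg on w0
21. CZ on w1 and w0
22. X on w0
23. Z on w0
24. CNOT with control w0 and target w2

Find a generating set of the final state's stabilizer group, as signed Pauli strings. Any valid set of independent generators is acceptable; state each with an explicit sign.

The stabilizer group can be generated by -IYI, +ZII, +IIZ, among other valid generating sets. Key observation: the block from step 5 through step 10 cancels to the identity and can be dropped.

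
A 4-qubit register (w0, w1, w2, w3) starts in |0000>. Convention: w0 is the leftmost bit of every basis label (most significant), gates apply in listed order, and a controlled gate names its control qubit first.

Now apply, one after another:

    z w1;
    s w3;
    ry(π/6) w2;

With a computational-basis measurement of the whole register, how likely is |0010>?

The probability of measuring |0010> is 1/2 - sqrt(3)/4.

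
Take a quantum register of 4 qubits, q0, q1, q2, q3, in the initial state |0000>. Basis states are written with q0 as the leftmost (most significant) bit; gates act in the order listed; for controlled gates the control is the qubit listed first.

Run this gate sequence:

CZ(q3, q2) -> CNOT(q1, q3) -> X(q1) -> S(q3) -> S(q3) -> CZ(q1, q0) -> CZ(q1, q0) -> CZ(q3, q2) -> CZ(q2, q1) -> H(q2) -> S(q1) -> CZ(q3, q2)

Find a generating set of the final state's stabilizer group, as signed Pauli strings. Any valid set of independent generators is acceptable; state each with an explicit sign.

The stabilizer group can be generated by +IIXI, +ZIII, -IZII, +IIIZ, among other valid generating sets. Key observation: the block from step 6 through step 7 cancels to the identity and can be dropped.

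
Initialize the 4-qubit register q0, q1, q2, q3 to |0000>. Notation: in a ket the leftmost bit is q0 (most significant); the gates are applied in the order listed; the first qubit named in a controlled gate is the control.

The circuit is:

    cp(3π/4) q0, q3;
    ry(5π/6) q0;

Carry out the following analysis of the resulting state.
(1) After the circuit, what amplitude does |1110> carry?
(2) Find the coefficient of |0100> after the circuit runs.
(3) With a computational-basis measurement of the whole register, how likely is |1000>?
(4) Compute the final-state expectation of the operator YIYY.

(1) The amplitude on |1110> is 0.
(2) The amplitude on |0100> is 0.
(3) Outcome |1000> occurs with probability sqrt(3)/4 + 1/2.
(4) The expectation value of YIYY is 0.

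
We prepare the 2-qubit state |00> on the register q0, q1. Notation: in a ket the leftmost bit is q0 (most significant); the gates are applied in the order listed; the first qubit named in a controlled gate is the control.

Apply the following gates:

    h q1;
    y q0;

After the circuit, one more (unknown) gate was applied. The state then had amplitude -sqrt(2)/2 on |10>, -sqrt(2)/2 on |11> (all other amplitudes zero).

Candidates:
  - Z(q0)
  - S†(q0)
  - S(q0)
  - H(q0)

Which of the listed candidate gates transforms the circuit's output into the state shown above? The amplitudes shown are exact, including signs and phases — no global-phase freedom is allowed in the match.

The unique candidate consistent with the amplitudes is S(q0).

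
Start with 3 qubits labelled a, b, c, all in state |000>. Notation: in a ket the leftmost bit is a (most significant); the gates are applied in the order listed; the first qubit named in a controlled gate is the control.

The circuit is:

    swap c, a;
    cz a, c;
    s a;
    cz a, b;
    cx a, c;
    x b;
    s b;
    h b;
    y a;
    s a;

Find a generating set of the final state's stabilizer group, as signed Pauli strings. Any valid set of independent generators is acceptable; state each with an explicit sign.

The stabilizer group can be generated by -IXI, -ZII, +IIZ, among other valid generating sets.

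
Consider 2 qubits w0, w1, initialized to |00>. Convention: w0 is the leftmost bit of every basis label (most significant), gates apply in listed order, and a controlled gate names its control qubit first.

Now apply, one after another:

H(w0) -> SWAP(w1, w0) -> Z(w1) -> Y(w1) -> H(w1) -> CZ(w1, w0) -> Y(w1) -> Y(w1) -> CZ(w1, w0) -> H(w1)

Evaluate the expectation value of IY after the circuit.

The observable IY averages to 0. Key observation: gates 5-10 undo each other exactly, leaving only the rest of the circuit to track.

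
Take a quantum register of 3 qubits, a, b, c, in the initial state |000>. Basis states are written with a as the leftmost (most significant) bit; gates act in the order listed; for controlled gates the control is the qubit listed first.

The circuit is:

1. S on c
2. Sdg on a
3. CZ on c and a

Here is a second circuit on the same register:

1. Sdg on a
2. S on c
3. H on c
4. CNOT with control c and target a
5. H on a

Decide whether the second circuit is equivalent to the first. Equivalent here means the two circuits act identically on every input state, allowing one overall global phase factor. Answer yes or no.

No: there is an input state on which the two circuits produce genuinely different outputs (not merely differing by a phase).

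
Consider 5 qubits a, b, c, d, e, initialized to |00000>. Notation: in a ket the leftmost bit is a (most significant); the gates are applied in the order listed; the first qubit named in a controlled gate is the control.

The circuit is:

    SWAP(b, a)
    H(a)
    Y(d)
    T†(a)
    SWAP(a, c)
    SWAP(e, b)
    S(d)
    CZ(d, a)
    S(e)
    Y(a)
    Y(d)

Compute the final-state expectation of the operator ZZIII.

The observable ZZIII averages to -1.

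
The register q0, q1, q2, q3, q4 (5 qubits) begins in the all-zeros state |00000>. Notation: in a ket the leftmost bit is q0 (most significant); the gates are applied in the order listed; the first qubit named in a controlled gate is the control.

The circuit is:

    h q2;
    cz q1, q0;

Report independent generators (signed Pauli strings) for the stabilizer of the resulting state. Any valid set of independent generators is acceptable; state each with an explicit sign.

One valid set of independent stabilizer generators is +IIXII, +ZIIII, +IZIII, +IIIZI, +IIIIZ (any independent generating set of the same group is equally correct).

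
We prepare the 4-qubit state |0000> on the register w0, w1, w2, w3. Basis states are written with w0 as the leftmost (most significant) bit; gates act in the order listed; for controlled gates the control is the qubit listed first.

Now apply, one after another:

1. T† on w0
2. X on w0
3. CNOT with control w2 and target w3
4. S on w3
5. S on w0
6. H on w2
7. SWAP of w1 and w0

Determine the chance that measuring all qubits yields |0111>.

A full measurement returns |0111> with probability 0.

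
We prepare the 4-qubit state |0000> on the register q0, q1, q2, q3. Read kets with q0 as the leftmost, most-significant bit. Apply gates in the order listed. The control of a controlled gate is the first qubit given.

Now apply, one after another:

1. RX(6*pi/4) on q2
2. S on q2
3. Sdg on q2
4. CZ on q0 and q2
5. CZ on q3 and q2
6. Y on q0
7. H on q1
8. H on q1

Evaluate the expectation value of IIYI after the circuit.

The observable IIYI averages to 1.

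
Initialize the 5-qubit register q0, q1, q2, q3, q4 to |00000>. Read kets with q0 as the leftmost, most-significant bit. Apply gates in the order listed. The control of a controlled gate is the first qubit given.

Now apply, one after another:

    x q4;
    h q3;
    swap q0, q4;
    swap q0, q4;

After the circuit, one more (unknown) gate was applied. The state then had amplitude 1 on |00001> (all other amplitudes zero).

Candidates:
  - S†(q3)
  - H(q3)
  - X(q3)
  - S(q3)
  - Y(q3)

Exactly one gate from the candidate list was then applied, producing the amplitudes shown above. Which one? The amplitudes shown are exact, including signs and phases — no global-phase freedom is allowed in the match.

The unique candidate consistent with the amplitudes is H(q3). Key observation: the block from step 3 through step 4 cancels to the identity and can be dropped.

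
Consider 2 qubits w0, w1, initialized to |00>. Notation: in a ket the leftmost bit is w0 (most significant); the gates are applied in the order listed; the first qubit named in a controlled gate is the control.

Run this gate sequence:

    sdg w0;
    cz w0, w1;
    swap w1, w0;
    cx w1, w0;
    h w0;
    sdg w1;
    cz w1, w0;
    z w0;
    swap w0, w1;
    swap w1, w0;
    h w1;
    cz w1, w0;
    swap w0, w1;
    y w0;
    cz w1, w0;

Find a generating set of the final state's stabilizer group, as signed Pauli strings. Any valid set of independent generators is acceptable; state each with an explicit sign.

The final state is stabilized by the group generated by -XI, +IX; other independent generating sets are equally valid.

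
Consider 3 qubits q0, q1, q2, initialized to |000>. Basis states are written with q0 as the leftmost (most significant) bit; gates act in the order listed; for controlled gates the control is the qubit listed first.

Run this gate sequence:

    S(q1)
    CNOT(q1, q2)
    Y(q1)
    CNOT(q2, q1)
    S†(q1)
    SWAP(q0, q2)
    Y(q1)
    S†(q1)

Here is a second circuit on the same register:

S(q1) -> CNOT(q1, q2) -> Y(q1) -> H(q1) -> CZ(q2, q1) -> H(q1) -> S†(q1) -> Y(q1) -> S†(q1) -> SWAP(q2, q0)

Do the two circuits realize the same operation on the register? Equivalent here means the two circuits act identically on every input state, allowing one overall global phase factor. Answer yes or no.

Yes — the two circuits implement the same unitary up to a global phase.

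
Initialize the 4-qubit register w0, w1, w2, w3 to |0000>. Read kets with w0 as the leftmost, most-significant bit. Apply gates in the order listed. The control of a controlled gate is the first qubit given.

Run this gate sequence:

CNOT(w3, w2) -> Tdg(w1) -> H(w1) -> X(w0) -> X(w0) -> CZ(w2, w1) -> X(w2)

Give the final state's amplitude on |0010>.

The final state's coefficient on |0010> equals sqrt(2)/2. Key observation: steps 4-5 multiply out to the identity, so the circuit reduces to the remaining gates.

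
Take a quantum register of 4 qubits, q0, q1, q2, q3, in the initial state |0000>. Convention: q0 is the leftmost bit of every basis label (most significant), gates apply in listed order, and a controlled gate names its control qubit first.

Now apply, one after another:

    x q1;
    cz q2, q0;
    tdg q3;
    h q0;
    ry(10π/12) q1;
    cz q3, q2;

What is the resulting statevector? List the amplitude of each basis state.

After the circuit, the state carries amplitude -sqrt(3)/4 - 1/4 on |0000>, -1/4 + sqrt(3)/4 on |0100>, -sqrt(3)/4 - 1/4 on |1000>, -1/4 + sqrt(3)/4 on |1100>, and 0 on every other basis state.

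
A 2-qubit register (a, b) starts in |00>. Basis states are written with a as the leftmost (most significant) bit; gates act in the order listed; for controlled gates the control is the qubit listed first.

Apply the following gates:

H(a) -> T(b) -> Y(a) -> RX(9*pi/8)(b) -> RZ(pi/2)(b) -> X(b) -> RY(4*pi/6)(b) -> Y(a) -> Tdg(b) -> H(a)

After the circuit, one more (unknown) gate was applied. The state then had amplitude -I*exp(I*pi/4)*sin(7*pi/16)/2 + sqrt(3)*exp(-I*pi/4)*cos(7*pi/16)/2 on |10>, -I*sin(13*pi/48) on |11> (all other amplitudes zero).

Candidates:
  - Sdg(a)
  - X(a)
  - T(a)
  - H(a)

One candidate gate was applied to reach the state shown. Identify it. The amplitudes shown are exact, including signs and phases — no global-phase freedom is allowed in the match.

It was X(a) that produced the state shown.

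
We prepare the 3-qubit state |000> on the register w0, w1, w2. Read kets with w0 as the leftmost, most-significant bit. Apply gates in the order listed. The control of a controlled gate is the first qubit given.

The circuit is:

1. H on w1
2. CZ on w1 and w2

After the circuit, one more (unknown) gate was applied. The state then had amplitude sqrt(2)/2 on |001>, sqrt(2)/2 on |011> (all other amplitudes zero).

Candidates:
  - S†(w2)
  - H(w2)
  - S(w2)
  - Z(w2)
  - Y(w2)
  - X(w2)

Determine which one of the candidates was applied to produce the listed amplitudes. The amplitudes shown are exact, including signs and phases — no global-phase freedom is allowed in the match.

The applied gate was X(w2).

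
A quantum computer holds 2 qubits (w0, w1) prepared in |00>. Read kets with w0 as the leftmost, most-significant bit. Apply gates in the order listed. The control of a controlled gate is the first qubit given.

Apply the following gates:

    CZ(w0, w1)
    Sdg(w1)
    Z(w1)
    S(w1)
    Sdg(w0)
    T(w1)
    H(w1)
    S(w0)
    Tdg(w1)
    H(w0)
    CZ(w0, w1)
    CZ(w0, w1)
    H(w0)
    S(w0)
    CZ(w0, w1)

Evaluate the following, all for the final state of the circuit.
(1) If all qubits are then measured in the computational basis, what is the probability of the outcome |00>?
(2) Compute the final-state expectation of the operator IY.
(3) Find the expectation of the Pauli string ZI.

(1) Outcome |00> occurs with probability 1/2. Key observation: steps 10-13 multiply out to the identity, so the circuit reduces to the remaining gates.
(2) In the final state, IY has expectation -sqrt(2)/2.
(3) The expectation value of ZI is 1.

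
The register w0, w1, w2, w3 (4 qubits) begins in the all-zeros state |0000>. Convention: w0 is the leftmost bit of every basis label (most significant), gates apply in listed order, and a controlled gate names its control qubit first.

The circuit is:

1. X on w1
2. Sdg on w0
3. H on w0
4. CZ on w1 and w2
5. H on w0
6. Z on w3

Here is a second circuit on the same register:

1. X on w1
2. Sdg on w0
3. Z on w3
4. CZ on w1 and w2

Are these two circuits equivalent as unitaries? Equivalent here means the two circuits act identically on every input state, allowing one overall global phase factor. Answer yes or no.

Yes, they are equivalent — the unitaries differ by at most a global phase.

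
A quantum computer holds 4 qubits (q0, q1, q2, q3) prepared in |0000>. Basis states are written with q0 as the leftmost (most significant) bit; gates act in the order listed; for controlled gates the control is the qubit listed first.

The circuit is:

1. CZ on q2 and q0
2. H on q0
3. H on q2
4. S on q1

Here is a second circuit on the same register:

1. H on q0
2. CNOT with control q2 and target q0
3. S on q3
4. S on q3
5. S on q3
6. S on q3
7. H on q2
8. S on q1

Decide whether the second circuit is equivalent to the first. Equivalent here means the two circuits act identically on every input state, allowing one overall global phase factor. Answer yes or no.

Yes: on every input state the two circuits agree up to one overall phase factor.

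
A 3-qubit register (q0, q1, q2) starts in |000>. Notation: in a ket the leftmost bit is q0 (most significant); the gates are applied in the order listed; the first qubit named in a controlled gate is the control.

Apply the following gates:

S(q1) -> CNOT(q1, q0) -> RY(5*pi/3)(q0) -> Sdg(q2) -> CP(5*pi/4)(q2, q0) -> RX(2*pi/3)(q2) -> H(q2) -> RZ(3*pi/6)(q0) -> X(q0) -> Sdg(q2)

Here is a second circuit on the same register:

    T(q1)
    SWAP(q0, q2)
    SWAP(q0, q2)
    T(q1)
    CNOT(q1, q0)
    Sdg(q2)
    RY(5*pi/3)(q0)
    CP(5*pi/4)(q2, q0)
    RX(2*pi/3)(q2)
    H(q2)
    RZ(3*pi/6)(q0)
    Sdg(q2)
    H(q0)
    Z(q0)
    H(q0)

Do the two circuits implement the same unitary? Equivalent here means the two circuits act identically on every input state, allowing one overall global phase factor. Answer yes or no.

Yes: on every input state the two circuits agree up to one overall phase factor.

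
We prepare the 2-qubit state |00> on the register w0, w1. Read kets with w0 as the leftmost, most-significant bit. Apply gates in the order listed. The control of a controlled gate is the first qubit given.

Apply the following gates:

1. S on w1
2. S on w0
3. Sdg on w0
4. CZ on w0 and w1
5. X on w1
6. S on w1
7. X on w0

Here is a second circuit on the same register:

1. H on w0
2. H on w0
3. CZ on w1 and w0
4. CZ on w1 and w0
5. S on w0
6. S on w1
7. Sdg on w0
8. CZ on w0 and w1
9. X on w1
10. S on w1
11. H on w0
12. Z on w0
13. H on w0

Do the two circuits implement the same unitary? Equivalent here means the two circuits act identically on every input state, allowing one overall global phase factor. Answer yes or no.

Yes — the two circuits implement the same unitary up to a global phase.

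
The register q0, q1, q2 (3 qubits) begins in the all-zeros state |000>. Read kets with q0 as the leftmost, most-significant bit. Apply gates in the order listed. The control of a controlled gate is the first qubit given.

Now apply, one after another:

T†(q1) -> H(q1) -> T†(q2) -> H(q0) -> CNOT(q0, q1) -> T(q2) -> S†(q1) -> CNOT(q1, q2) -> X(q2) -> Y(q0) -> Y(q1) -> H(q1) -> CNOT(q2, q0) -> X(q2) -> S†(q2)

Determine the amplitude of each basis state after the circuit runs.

The final amplitudes are -sqrt(2)/4 on |000>, sqrt(2)/4 on |001>, sqrt(2)/4 on |010>, sqrt(2)/4 on |011>, sqrt(2)/4 on |100>, -sqrt(2)/4 on |101>, -sqrt(2)/4 on |110>, -sqrt(2)/4 on |111>.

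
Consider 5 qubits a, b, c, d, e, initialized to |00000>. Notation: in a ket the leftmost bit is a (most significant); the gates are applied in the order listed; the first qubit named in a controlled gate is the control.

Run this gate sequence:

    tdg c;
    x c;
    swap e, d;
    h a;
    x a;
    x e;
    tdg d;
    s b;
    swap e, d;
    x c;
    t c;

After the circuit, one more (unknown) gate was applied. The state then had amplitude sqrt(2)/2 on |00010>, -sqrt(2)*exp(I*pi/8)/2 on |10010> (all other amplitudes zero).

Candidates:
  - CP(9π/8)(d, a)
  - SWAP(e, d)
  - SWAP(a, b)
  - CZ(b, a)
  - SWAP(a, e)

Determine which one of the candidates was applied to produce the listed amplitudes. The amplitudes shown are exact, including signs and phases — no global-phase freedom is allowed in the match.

The unique candidate consistent with the amplitudes is CP(9π/8)(d, a).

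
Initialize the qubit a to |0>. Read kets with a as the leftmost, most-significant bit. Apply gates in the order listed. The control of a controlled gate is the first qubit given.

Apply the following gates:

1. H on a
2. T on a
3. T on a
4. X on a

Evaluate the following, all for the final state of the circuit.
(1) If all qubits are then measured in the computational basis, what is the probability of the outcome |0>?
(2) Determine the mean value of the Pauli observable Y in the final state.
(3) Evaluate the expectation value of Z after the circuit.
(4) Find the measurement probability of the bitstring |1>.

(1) The probability of measuring |0> is 1/2.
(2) In the final state, Y has expectation -1.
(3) The observable Z averages to 0.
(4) A full measurement returns |1> with probability 1/2.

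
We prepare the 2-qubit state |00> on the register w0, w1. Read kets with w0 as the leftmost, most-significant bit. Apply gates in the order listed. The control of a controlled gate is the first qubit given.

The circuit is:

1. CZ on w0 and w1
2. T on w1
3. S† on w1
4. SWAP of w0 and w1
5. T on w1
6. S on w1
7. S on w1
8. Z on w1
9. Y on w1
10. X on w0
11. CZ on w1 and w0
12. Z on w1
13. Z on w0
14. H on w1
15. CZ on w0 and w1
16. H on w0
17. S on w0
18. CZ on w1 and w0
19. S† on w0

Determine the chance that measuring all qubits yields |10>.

The probability of measuring |10> is 1/4.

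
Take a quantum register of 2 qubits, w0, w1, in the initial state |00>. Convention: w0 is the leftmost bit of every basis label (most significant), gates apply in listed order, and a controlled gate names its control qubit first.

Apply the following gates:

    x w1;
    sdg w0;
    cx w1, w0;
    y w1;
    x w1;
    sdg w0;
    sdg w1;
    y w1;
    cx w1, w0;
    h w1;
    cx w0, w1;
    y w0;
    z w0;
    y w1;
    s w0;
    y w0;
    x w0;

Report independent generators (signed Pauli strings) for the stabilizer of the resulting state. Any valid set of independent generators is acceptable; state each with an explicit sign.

One valid set of independent stabilizer generators is -IX, +ZI (any independent generating set of the same group is equally correct).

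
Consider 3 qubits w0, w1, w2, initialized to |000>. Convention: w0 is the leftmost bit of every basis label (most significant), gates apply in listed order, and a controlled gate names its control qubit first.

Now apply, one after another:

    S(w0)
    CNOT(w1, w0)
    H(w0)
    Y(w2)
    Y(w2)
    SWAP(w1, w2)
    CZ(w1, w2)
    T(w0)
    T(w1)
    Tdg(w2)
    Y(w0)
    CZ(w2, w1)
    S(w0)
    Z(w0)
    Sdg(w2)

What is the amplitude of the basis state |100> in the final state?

The final state's coefficient on |100> equals sqrt(2)/2.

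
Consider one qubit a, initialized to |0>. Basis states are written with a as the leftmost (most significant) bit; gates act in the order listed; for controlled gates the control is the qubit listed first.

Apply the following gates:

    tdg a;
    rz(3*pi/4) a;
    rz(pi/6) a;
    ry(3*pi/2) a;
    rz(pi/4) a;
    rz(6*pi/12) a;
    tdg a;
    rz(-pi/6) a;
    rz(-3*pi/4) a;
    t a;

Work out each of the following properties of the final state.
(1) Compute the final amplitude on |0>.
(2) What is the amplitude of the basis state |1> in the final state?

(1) |0> carries amplitude sqrt(2)*exp(5*I*pi/8)/2 in the final state.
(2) |1> carries amplitude -sqrt(2)*exp(11*I*pi/24)/2 in the final state.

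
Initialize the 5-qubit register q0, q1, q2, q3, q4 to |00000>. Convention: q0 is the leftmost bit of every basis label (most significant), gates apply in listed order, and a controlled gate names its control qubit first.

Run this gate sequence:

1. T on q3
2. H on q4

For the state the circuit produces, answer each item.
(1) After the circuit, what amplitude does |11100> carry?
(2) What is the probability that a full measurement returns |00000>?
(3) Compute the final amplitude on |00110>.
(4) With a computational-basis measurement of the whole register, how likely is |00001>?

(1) |11100> carries amplitude 0 in the final state.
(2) A full measurement returns |00000> with probability 1/2.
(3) The final state's coefficient on |00110> equals 0.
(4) The probability of measuring |00001> is 1/2.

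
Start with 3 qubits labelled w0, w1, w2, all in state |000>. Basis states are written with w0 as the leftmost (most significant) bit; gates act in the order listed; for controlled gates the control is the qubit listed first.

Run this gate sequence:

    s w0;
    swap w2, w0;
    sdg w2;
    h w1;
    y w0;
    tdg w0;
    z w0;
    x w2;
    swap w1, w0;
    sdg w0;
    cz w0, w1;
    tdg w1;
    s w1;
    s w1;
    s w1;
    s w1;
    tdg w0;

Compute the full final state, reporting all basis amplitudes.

The final amplitudes are -sqrt(2)/2 on |011>, -sqrt(2)*exp(I*pi/4)/2 on |111>, and 0 on every other basis state.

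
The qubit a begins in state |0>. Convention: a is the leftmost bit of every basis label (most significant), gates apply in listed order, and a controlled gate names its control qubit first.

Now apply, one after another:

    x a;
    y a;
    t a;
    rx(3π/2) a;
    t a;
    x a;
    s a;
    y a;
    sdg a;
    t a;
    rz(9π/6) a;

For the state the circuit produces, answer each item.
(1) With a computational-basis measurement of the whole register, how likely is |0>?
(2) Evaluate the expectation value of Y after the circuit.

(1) The probability of measuring |0> is 1/2.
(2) In the final state, Y has expectation 1.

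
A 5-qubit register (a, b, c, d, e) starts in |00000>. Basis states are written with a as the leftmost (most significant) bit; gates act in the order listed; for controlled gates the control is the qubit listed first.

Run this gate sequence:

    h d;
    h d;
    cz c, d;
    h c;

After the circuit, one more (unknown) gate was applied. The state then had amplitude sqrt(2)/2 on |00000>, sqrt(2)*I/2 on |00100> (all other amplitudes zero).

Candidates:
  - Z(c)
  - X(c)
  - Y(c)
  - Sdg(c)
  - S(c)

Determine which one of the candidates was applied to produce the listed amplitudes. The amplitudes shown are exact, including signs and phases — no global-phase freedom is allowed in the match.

The unique candidate consistent with the amplitudes is S(c). Key observation: steps 1-2 multiply out to the identity, so the circuit reduces to the remaining gates.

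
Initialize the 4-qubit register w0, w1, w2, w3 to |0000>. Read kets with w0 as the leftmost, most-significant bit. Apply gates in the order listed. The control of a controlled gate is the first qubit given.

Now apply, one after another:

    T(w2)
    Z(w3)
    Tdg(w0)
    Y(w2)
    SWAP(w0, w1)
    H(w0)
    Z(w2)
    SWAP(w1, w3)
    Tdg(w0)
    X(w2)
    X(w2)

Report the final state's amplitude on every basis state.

After the circuit, the state carries amplitude -sqrt(2)*I/2 on |0010>, -sqrt(2)*exp(I*pi/4)/2 on |1010>, and 0 on every other basis state. Key observation: the block from step 10 through step 11 cancels to the identity and can be dropped.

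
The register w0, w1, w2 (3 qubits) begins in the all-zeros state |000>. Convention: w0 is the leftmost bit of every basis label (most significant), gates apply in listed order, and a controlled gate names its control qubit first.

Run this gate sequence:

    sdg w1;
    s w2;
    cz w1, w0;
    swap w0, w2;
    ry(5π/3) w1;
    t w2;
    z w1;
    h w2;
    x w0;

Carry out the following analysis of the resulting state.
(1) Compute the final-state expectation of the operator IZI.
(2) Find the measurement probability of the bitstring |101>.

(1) The observable IZI averages to 1/2.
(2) A full measurement returns |101> with probability 3/8.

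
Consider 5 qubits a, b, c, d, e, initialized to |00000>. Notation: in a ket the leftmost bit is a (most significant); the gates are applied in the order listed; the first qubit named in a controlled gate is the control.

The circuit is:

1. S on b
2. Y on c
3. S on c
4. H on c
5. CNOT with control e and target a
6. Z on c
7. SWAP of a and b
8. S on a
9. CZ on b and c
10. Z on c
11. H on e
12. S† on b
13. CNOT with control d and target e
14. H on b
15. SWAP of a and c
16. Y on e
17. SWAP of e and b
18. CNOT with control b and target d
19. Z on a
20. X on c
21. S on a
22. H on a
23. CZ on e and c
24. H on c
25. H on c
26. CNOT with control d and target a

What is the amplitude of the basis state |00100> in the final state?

The amplitude on |00100> is -1/4 + I/4.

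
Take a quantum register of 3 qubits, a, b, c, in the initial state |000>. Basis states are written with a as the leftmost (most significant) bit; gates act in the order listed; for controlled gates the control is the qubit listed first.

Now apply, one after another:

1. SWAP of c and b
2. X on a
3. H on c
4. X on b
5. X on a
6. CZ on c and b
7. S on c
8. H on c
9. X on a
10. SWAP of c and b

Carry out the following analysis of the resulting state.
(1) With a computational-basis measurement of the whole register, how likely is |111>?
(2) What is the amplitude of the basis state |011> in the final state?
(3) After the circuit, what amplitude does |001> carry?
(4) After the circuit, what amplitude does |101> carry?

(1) A full measurement returns |111> with probability 1/2.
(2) |011> carries amplitude 0 in the final state.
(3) The final state's coefficient on |001> equals 0.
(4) |101> carries amplitude 1/2 - I/2 in the final state.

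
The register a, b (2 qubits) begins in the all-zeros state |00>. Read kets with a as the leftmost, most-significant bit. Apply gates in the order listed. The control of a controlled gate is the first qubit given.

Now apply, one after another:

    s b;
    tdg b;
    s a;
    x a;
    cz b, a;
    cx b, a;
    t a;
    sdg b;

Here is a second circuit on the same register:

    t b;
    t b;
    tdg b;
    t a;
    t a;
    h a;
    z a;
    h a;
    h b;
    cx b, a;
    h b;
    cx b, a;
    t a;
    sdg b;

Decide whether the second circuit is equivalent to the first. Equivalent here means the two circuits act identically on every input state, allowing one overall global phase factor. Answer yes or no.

No: there is an input state on which the two circuits produce genuinely different outputs (not merely differing by a phase).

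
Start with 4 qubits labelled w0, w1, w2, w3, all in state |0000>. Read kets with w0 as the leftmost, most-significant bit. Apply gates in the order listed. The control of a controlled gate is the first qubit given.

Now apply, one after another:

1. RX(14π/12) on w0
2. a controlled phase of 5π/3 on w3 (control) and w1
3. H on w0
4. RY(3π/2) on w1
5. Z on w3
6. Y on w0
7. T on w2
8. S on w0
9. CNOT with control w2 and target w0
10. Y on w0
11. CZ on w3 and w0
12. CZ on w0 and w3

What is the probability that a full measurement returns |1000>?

The probability of measuring |1000> is 1/4.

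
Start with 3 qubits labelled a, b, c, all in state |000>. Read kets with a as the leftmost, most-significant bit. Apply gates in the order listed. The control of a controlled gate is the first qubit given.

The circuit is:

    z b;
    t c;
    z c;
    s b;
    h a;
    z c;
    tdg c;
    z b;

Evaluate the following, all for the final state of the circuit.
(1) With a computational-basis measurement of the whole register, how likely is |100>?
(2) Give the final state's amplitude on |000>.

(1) A full measurement returns |100> with probability 1/2.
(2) The final state's coefficient on |000> equals sqrt(2)/2.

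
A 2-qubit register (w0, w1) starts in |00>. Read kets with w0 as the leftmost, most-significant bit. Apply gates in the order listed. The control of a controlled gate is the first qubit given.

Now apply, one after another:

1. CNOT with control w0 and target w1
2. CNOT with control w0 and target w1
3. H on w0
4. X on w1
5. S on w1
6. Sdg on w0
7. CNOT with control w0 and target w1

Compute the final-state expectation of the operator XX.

The observable XX averages to 0. Key observation: gates 1-2 undo each other exactly, leaving only the rest of the circuit to track.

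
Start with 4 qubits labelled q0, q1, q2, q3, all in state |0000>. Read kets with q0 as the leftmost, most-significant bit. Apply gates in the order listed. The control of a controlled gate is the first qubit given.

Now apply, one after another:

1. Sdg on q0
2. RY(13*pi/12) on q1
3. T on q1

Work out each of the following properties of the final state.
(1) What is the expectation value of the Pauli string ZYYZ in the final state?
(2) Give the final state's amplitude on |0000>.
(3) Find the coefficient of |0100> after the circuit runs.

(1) In the final state, ZYYZ has expectation 0.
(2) |0000> carries amplitude -sqrt(sqrt(2) + 2)/4 + sqrt(6 - 3*sqrt(2))/4 in the final state.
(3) The amplitude on |0100> is (sqrt(2 - sqrt(2))/4 + sqrt(3*sqrt(2) + 6)/4)*exp(I*pi/4).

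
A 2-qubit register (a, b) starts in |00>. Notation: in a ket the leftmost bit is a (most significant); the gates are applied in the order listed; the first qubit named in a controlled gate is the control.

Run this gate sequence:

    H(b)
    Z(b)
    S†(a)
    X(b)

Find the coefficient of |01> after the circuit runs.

The amplitude on |01> is sqrt(2)/2.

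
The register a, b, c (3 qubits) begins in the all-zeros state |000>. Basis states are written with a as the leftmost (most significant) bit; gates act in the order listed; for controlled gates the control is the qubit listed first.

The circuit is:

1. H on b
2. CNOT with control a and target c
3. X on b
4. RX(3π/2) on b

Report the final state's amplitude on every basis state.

After the circuit, the state carries amplitude -1/2 - I/2 on |000>, -1/2 - I/2 on |010>, and 0 on every other basis state.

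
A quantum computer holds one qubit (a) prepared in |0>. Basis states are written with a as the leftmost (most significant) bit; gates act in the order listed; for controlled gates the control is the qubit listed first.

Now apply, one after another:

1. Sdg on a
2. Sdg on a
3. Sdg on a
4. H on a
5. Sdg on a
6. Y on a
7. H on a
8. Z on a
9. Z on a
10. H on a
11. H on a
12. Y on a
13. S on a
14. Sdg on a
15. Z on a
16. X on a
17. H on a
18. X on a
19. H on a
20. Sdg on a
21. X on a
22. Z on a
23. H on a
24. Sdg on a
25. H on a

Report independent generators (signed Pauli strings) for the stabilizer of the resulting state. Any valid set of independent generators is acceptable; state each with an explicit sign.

The stabilizer group can be generated by +X, among other valid generating sets. Key observation: steps 7-10 multiply out to the identity, so the circuit reduces to the remaining gates.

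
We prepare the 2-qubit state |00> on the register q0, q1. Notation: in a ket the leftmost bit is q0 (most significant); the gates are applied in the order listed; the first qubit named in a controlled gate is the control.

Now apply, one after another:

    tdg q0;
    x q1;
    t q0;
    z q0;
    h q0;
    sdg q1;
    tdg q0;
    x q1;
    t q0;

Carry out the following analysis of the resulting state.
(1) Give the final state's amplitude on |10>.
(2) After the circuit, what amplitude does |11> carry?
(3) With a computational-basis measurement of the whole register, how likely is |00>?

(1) The amplitude on |10> is -sqrt(2)*I/2.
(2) |11> carries amplitude 0 in the final state.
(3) The probability of measuring |00> is 1/2.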